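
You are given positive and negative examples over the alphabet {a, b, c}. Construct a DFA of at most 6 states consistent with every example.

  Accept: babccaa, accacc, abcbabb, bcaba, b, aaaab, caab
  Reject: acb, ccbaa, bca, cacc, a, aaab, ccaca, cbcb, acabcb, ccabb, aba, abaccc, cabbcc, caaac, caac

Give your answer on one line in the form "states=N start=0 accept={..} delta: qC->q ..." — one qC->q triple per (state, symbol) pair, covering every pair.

states=5 start=0 accept={0,4} delta: 0a->1 0b->0 0c->2 1a->0 1b->2 1c->1 2a->3 2b->1 2c->4 3a->0 3b->1 3c->1 4a->2 4b->1 4c->2

State merging on the prefix tree: take the shortest (then alphabetical) example prefix whose next move is undefined and point that move at state 0, else 1, else 2, ...; a target is out if some Accept/Reject pair would then sit in one state with the same input left (inseparable). If every existing state is out, open a new one.
a: 0a undefined. 0a->0: no, b/aaab meet in 0 with "b" left. Open state 1: 0a->1.
b: 0b undefined. 0b->0: ok.
c: 0c undefined. 0c->0: no, bcaba/aba meet in 1 with "ba" left. 0c->1: no, caab/aaab meet in 1 with "aab" left. Open state 2: 0c->2.
aa: 1a undefined. 1a->0: ok.
ab: 1b undefined. 1b->0: no, b/aaab meet in 0. 1b->1: no, b/aba meet in 0. 1b->2: ok.
ac: 1c undefined. 1c->0: no, accacc/cacc meet in 2 with "acc" left. 1c->1: ok.
ca: 2a undefined. 2a->0: no, accacc/cacc meet in 2 with "c" left. 2a->1: no, bcaba/bca meet in 1. 2a->2: no, accacc/caaac meet in 2 with "c" left. Open state 3: 2a->3.
cb: 2b undefined. 2b->0: no, b/cbcb meet in 0. 2b->1: ok.
cc: 2c undefined. 2c->0: no, accacc/ccbaa meet in 0. 2c->1: no, babccaa/a meet in 1. 2c->2: no, accacc/acb meet in 2. 2c->3: no, accacc/bca meet in 3. Open state 4: 2c->4.
caa: 3a undefined. 3a->0: ok.
cab: 3b undefined. 3b->0: no, accacc/cabbcc meet in 4. 3b->1: ok.
cac: 3c undefined. 3c->0: no, accacc/abaccc meet in 4. 3c->1: ok.
cca: 4a undefined. 4a->0: no, bcaba/ccabb meet in 0. 4a->1: no, bcaba/ccaca meet in 0. 4a->2: ok.
ccb: 4b undefined. 4b->0: no, abcbabb/cacc meet in 1. 4b->1: ok.
babcc: 4c undefined. 4c->0: no, babccaa/cabbcc meet in 0. 4c->1: no, babccaa/ccbaa meet in 1. 4c->2: ok.
All examples now run through 5 states with every (state, symbol) defined. Accept strings end in {0,4}, Reject strings end in {1,2,3}; accept={0,4}.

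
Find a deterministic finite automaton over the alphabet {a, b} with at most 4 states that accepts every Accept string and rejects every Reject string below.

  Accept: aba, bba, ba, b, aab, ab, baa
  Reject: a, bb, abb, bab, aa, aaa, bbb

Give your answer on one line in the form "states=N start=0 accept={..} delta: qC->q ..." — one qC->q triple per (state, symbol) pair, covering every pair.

Fold the examples into a partial DFA from state 0: repeatedly fix the first undefined (state, symbol) met by the shortest-then-alphabetical prefix, trying targets in increasing order and rejecting any under which an Accept and a Reject string meet in one state with the same remainder; add a state when all current targets are rejected. Accepting states are where Accept strings end.
a: 0a undefined. 0a->0: ok.
b: 0b undefined. 0b->0: no, aba/a meet in 0. Open state 1: 0b->1.
ba: 1a undefined. 1a->0: no, aba/a meet in 0. 1a->1: ok.
bb: 1b undefined. 1b->0: no, aba/bbb meet in 1. 1b->1: no, aba/bb meet in 1. Open state 2: 1b->2.
bba: 2a undefined. 2a->0: no, bba/a meet in 0. 2a->1: ok.
bbb: 2b undefined. 2b->0: ok.
All examples now run through 3 states with every (state, symbol) defined. Accept strings end in {1}, Reject strings end in {0,2}; accept={1}.

states=3 start=0 accept={1} delta: 0a->0 0b->1 1a->1 1b->2 2a->1 2b->0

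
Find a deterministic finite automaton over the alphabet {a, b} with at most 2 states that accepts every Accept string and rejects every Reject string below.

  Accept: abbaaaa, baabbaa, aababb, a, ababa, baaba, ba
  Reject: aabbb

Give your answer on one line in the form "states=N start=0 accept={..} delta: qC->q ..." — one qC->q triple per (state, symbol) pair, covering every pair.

states=2 start=0 accept={0} delta: 0a->0 0b->1 1a->0 1b->0

Grow the machine one transition at a time. Run the examples from 0; the earliest place one falls off (shortest prefix, ties alphabetical) gets sent to the lowest-numbered state that keeps every Accept/Reject pair distinguishable — a pair clashes when both reach the same state with identical unread suffix — and to a fresh state only if none does.
a: 0a undefined. 0a->0: ok.
b: 0b undefined. 0b->0: no, abbaaaa/aabbb meet in 0. Open state 1: 0b->1.
ba: 1a undefined. 1a->0: ok.
abb: 1b undefined. 1b->0: ok.
All examples now run through 2 states with every (state, symbol) defined. Accept strings end in {0}, Reject strings end in {1}; accept={0}.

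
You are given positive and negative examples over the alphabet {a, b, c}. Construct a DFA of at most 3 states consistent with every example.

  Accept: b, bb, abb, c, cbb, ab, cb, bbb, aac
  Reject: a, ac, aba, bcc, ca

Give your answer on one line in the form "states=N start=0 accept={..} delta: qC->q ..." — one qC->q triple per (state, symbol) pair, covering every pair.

Grow the machine one transition at a time. Run the examples from 0; the earliest place one falls off (shortest prefix, ties alphabetical) gets sent to the lowest-numbered state that keeps every Accept/Reject pair distinguishable — a pair clashes when both reach the same state with identical unread suffix — and to a fresh state only if none does.
a: 0a undefined. 0a->0: no, c/ac meet in 0 with "c" left. Open state 1: 0a->1.
b: 0b undefined. 0b->0: ok.
c: 0c undefined. 0c->0: no, b/bcc meet in 0. 0c->1: no, c/a meet in 1. Open state 2: 0c->2.
aa: 1a undefined. 1a->0: ok.
ab: 1b undefined. 1b->0: ok.
ac: 1c undefined. 1c->0: no, b/ac meet in 0. 1c->1: ok.
ca: 2a undefined. 2a->0: no, b/ca meet in 0. 2a->1: ok.
cb: 2b undefined. 2b->0: ok.
bcc: 2c undefined. 2c->0: no, b/bcc meet in 0. 2c->1: ok.
All examples now run through 3 states with every (state, symbol) defined. Accept strings end in {0,2}, Reject strings end in {1}; accept={0,2}.

states=3 start=0 accept={0,2} delta: 0a->1 0b->0 0c->2 1a->0 1b->0 1c->1 2a->1 2b->0 2c->1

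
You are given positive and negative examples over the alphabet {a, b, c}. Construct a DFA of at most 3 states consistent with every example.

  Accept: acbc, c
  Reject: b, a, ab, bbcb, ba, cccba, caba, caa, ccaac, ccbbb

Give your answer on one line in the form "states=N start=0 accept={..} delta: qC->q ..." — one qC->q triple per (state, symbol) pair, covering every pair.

states=3 start=0 accept={1} delta: 0a->0 0b->0 0c->1 1a->0 1b->0 1c->2 2a->2 2b->0 2c->0

Fold the examples into a partial DFA from state 0: repeatedly fix the first undefined (state, symbol) met by the shortest-then-alphabetical prefix, trying targets in increasing order and rejecting any under which an Accept and a Reject string meet in one state with the same remainder; add a state when all current targets are rejected. Accepting states are where Accept strings end.
a: 0a undefined. 0a->0: ok.
b: 0b undefined. 0b->0: ok.
c: 0c undefined. 0c->0: no, acbc/b meet in 0. Open state 1: 0c->1.
ca: 1a undefined. 1a->0: ok.
cc: 1c undefined. 1c->0: no, c/ccaac meet in 1. 1c->1: no, c/ccaac meet in 1. Open state 2: 1c->2.
acb: 1b undefined. 1b->0: ok.
cca: 2a undefined. 2a->0: no, acbc/ccaac meet in 1. 2a->1: no, acbc/ccaac meet in 1. 2a->2: ok.
ccb: 2b undefined. 2b->0: ok.
ccc: 2c undefined. 2c->0: ok.
All examples now run through 3 states with every (state, symbol) defined. Accept strings end in {1}, Reject strings end in {0}; accept={1}.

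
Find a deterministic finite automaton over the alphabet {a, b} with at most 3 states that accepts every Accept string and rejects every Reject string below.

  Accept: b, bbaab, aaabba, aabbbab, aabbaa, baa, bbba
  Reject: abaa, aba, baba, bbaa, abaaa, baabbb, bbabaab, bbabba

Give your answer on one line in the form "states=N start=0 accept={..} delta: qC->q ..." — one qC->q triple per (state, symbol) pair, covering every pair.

State merging on the prefix tree: take the shortest (then alphabetical) example prefix whose next move is undefined and point that move at state 0, else 1, else 2, ...; a target is out if some Accept/Reject pair would then sit in one state with the same input left (inseparable). If every existing state is out, open a new one.
a: 0a undefined. 0a->0: no, aabbaa/bbaa meet in 0 with "bbaa" left. Open state 1: 0a->1.
b: 0b undefined. 0b->0: no, baa/bbaa meet in 1 with "a" left. 0b->1: ok.
aa: 1a undefined. 1a->0: no, aabbaa/abaa meet in 1 with "baa" left. 1a->1: ok.
ab: 1b undefined. 1b->0: no, b/abaa meet in 1. 1b->1: no, b/abaa meet in 1. Open state 2: 1b->2.
aba: 2a undefined. 2a->0: no, b/abaa meet in 1. 2a->1: no, b/abaa meet in 1. 2a->2: ok.
bbb: 2b undefined. 2b->0: no, b/baabbb meet in 1. 2b->1: ok.
All examples now run through 3 states with every (state, symbol) defined. Accept strings end in {1}, Reject strings end in {2}; accept={1}.

states=3 start=0 accept={1} delta: 0a->1 0b->1 1a->1 1b->2 2a->2 2b->1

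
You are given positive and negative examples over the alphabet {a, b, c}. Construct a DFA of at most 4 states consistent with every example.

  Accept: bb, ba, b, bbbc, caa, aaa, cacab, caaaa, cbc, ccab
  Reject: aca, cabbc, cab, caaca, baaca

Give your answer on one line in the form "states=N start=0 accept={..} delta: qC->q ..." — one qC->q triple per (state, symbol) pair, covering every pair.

Fold the examples into a partial DFA from state 0: repeatedly fix the first undefined (state, symbol) met by the shortest-then-alphabetical prefix, trying targets in increasing order and rejecting any under which an Accept and a Reject string meet in one state with the same remainder; add a state when all current targets are rejected. Accepting states are where Accept strings end.
a: 0a undefined. 0a->0: ok.
b: 0b undefined. 0b->0: ok.
c: 0c undefined. 0c->0: no, bb/aca meet in 0. Open state 1: 0c->1.
ca: 1a undefined. 1a->0: no, bb/aca meet in 0. 1a->1: no, bbbc/aca meet in 1. Open state 2: 1a->2.
cb: 1b undefined. 1b->0: ok.
cc: 1c undefined. 1c->0: ok.
caa: 2a undefined. 2a->0: ok.
cab: 2b undefined. 2b->0: no, bb/cab meet in 0. 2b->1: no, bbbc/cabbc meet in 1. 2b->2: ok.
cac: 2c undefined. 2c->0: no, bb/cabbc meet in 0. 2c->1: no, bbbc/cabbc meet in 1. 2c->2: ok.
All examples now run through 3 states with every (state, symbol) defined. Accept strings end in {0,1}, Reject strings end in {2}; accept={0,1}.

states=3 start=0 accept={0,1} delta: 0a->0 0b->0 0c->1 1a->2 1b->0 1c->0 2a->0 2b->2 2c->2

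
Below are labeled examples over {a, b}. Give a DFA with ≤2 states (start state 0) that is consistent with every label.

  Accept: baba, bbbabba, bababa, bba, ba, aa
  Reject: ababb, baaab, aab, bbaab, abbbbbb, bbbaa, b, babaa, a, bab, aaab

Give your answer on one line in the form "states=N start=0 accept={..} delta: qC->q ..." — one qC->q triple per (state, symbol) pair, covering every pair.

State merging on the prefix tree: take the shortest (then alphabetical) example prefix whose next move is undefined and point that move at state 0, else 1, else 2, ...; a target is out if some Accept/Reject pair would then sit in one state with the same input left (inseparable). If every existing state is out, open a new one.
a: 0a undefined. 0a->0: no, aa/a meet in 0. Open state 1: 0a->1.
b: 0b undefined. 0b->0: no, bba/a meet in 1. 0b->1: ok.
aa: 1a undefined. 1a->0: ok.
ab: 1b undefined. 1b->0: no, baba/aaab meet in 0. 1b->1: ok.
All examples now run through 2 states with every (state, symbol) defined. Accept strings end in {0}, Reject strings end in {1}; accept={0}.

states=2 start=0 accept={0} delta: 0a->1 0b->1 1a->0 1b->1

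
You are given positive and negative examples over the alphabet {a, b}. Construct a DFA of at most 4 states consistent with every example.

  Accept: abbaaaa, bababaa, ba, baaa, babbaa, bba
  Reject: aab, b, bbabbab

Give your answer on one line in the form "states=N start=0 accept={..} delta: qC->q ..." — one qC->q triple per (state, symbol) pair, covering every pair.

states=2 start=0 accept={0} delta: 0a->0 0b->1 1a->0 1b->0

State merging on the prefix tree: take the shortest (then alphabetical) example prefix whose next move is undefined and point that move at state 0, else 1, else 2, ...; a target is out if some Accept/Reject pair would then sit in one state with the same input left (inseparable). If every existing state is out, open a new one.
a: 0a undefined. 0a->0: ok.
b: 0b undefined. 0b->0: no, abbaaaa/aab meet in 0. Open state 1: 0b->1.
ba: 1a undefined. 1a->0: ok.
bb: 1b undefined. 1b->0: ok.
All examples now run through 2 states with every (state, symbol) defined. Accept strings end in {0}, Reject strings end in {1}; accept={0}.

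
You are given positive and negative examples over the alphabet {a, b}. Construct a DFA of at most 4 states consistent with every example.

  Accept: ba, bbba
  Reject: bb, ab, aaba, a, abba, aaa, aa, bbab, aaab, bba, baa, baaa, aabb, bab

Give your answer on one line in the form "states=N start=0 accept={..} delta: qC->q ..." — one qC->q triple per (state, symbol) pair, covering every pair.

Fold the examples into a partial DFA from state 0: repeatedly fix the first undefined (state, symbol) met by the shortest-then-alphabetical prefix, trying targets in increasing order and rejecting any under which an Accept and a Reject string meet in one state with the same remainder; add a state when all current targets are rejected. Accepting states are where Accept strings end.
a: 0a undefined. 0a->0: no, ba/aaba meet in 0 with "ba" left. Open state 1: 0a->1.
b: 0b undefined. 0b->0: no, ba/a meet in 1. 0b->1: no, ba/aa meet in 1 with "a" left. Open state 2: 0b->2.
aa: 1a undefined. 1a->0: no, ba/aaba meet in 2 with "a" left. 1a->1: ok.
ab: 1b undefined. 1b->0: no, ba/abba meet in 2 with "a" left. 1b->1: ok.
ba: 2a undefined. 2a->0: ok.
bb: 2b undefined. 2b->0: no, ba/bb meet in 0. 2b->1: no, bbba/bb meet in 1. 2b->2: no, ba/bba meet in 0. Open state 3: 2b->3.
bba: 3a undefined. 3a->0: no, ba/bba meet in 0. 3a->1: ok.
bbb: 3b undefined. 3b->0: no, bbba/ab meet in 1. 3b->1: no, bbba/ab meet in 1. 3b->2: ok.
All examples now run through 4 states with every (state, symbol) defined. Accept strings end in {0}, Reject strings end in {1,2,3}; accept={0}.

states=4 start=0 accept={0} delta: 0a->1 0b->2 1a->1 1b->1 2a->0 2b->3 3a->1 3b->2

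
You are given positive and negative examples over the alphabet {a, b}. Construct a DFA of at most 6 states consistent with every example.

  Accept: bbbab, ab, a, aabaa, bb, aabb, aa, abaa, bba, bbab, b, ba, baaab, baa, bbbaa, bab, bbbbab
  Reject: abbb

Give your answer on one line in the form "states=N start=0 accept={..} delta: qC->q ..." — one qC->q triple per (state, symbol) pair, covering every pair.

State merging on the prefix tree: take the shortest (then alphabetical) example prefix whose next move is undefined and point that move at state 0, else 1, else 2, ...; a target is out if some Accept/Reject pair would then sit in one state with the same input left (inseparable). If every existing state is out, open a new one.
a: 0a undefined. 0a->0: ok.
b: 0b undefined. 0b->0: no, bbbab/abbb meet in 0. Open state 1: 0b->1.
ba: 1a undefined. 1a->0: ok.
bb: 1b undefined. 1b->0: no, bbbab/abbb meet in 1. 1b->1: no, bbbab/abbb meet in 1. Open state 2: 1b->2.
bba: 2a undefined. 2a->0: ok.
bbb: 2b undefined. 2b->0: no, a/abbb meet in 0. 2b->1: no, bbbab/abbb meet in 1. 2b->2: no, bb/abbb meet in 2. Open state 3: 2b->3.
bbba: 3a undefined. 3a->0: ok.
bbbb: 3b undefined. 3b->0: ok.
All examples now run through 4 states with every (state, symbol) defined. Accept strings end in {0,1,2}, Reject strings end in {3}; accept={0,1,2}.

states=4 start=0 accept={0,1,2} delta: 0a->0 0b->1 1a->0 1b->2 2a->0 2b->3 3a->0 3b->0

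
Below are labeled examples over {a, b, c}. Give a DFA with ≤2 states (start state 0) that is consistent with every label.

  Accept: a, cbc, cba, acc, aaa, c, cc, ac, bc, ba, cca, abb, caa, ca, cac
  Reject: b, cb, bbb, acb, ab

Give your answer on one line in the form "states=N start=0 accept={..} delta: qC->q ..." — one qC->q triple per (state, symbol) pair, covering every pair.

states=2 start=0 accept={0} delta: 0a->0 0b->1 0c->0 1a->0 1b->0 1c->0

Fold the examples into a partial DFA from state 0: repeatedly fix the first undefined (state, symbol) met by the shortest-then-alphabetical prefix, trying targets in increasing order and rejecting any under which an Accept and a Reject string meet in one state with the same remainder; add a state when all current targets are rejected. Accepting states are where Accept strings end.
a: 0a undefined. 0a->0: ok.
b: 0b undefined. 0b->0: no, a/b meet in 0. Open state 1: 0b->1.
c: 0c undefined. 0c->0: ok.
ba: 1a undefined. 1a->0: ok.
bb: 1b undefined. 1b->0: ok.
bc: 1c undefined. 1c->0: ok.
All examples now run through 2 states with every (state, symbol) defined. Accept strings end in {0}, Reject strings end in {1}; accept={0}.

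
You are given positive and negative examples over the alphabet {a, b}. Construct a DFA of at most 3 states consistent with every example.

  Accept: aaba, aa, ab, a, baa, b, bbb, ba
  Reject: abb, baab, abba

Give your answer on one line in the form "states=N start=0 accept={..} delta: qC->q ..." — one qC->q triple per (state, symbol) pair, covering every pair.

State merging on the prefix tree: take the shortest (then alphabetical) example prefix whose next move is undefined and point that move at state 0, else 1, else 2, ...; a target is out if some Accept/Reject pair would then sit in one state with the same input left (inseparable). If every existing state is out, open a new one.
a: 0a undefined. 0a->0: ok.
b: 0b undefined. 0b->0: no, aaba/abb meet in 0. Open state 1: 0b->1.
ba: 1a undefined. 1a->0: no, ab/baab meet in 1. 1a->1: ok.
bb: 1b undefined. 1b->0: no, aa/abb meet in 0. 1b->1: no, aaba/abb meet in 1. Open state 2: 1b->2.
bbb: 2b undefined. 2b->0: ok.
abba: 2a undefined. 2a->0: no, aa/abba meet in 0. 2a->1: no, aaba/abba meet in 1. 2a->2: ok.
All examples now run through 3 states with every (state, symbol) defined. Accept strings end in {0,1}, Reject strings end in {2}; accept={0,1}.

states=3 start=0 accept={0,1} delta: 0a->0 0b->1 1a->1 1b->2 2a->2 2b->0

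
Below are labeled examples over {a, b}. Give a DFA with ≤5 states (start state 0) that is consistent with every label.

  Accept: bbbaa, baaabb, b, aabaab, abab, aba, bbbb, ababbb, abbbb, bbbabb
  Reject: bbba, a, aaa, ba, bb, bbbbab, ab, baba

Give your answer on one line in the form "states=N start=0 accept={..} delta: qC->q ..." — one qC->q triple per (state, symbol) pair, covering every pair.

states=5 start=0 accept={0,2,4} delta: 0a->1 0b->2 1a->0 1b->3 2a->3 2b->3 3a->0 3b->4 4a->1 4b->0

Grow the machine one transition at a time. Run the examples from 0; the earliest place one falls off (shortest prefix, ties alphabetical) gets sent to the lowest-numbered state that keeps every Accept/Reject pair distinguishable — a pair clashes when both reach the same state with identical unread suffix — and to a fresh state only if none does.
a: 0a undefined. 0a->0: no, b/ab meet in 0 with "b" left. Open state 1: 0a->1.
b: 0b undefined. 0b->0: no, b/bb meet in 0. 0b->1: no, b/a meet in 1. Open state 2: 0b->2.
aa: 1a undefined. 1a->0: ok.
ab: 1b undefined. 1b->0: no, abab/ab meet in 0. 1b->1: no, abbbb/a meet in 1. 1b->2: no, b/ab meet in 2. Open state 3: 1b->3.
ba: 2a undefined. 2a->0: no, baaabb/bb meet in 2 with "b" left. 2a->1: no, aba/baba meet in 3 with "a" left. 2a->2: no, b/ba meet in 2. 2a->3: ok.
bb: 2b undefined. 2b->0: no, bbbb/bb meet in 0. 2b->1: no, aba/bbba meet in 3 with "a" left. 2b->2: no, b/bb meet in 2. 2b->3: ok.
aba: 3a undefined. 3a->0: ok.
abb: 3b undefined. 3b->0: no, bbbaa/bbbbab meet in 0. 3b->1: no, bbbaa/a meet in 1. 3b->2: no, baaabb/bbbbab meet in 2. 3b->3: no, bbbaa/a meet in 1. Open state 4: 3b->4.
abbb: 4b undefined. 4b->0: ok.
baba: 4a undefined. 4a->0: no, bbbaa/a meet in 1. 4a->1: ok.
All examples now run through 5 states with every (state, symbol) defined. Accept strings end in {0,2,4}, Reject strings end in {1,3}; accept={0,2,4}.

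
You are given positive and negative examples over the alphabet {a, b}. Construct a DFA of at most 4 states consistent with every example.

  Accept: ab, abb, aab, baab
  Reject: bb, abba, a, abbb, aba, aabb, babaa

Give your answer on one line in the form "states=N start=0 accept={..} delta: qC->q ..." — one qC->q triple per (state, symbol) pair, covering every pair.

states=4 start=0 accept={2,3} delta: 0a->1 0b->0 1a->2 1b->2 2a->0 2b->3 3a->0 3b->0

Grow the machine one transition at a time. Run the examples from 0; the earliest place one falls off (shortest prefix, ties alphabetical) gets sent to the lowest-numbered state that keeps every Accept/Reject pair distinguishable — a pair clashes when both reach the same state with identical unread suffix — and to a fresh state only if none does.
a: 0a undefined. 0a->0: no, abb/bb meet in 0 with "bb" left. Open state 1: 0a->1.
b: 0b undefined. 0b->0: ok.
aa: 1a undefined. 1a->0: no, aab/bb meet in 0. 1a->1: no, abb/aabb meet in 1 with "bb" left. Open state 2: 1a->2.
ab: 1b undefined. 1b->0: no, ab/bb meet in 0. 1b->1: no, ab/a meet in 1. 1b->2: ok.
aab: 2b undefined. 2b->0: no, abb/bb meet in 0. 2b->1: no, ab/abba meet in 2. 2b->2: no, ab/abbb meet in 2. Open state 3: 2b->3.
aba: 2a undefined. 2a->0: ok.
aabb: 3b undefined. 3b->0: ok.
abba: 3a undefined. 3a->0: ok.
All examples now run through 4 states with every (state, symbol) defined. Accept strings end in {2,3}, Reject strings end in {0,1}; accept={2,3}.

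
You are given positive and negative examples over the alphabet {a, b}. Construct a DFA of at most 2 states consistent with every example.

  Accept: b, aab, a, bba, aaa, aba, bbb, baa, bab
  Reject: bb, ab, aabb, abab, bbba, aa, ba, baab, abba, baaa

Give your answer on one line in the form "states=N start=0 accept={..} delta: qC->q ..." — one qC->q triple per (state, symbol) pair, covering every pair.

Fold the examples into a partial DFA from state 0: repeatedly fix the first undefined (state, symbol) met by the shortest-then-alphabetical prefix, trying targets in increasing order and rejecting any under which an Accept and a Reject string meet in one state with the same remainder; add a state when all current targets are rejected. Accepting states are where Accept strings end.
a: 0a undefined. 0a->0: no, b/ab meet in 0 with "b" left. Open state 1: 0a->1.
b: 0b undefined. 0b->0: no, b/bb meet in 0. 0b->1: ok.
aa: 1a undefined. 1a->0: ok.
ab: 1b undefined. 1b->0: ok.
All examples now run through 2 states with every (state, symbol) defined. Accept strings end in {1}, Reject strings end in {0}; accept={1}.

states=2 start=0 accept={1} delta: 0a->1 0b->1 1a->0 1b->0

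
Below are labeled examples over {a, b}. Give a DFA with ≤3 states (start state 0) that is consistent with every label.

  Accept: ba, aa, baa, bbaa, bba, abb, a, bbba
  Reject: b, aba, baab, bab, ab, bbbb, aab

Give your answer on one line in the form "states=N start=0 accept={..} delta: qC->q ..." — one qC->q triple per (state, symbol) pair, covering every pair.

State merging on the prefix tree: take the shortest (then alphabetical) example prefix whose next move is undefined and point that move at state 0, else 1, else 2, ...; a target is out if some Accept/Reject pair would then sit in one state with the same input left (inseparable). If every existing state is out, open a new one.
a: 0a undefined. 0a->0: no, ba/aba meet in 0 with "ba" left. Open state 1: 0a->1.
b: 0b undefined. 0b->0: ok.
aa: 1a undefined. 1a->0: no, aa/b meet in 0. 1a->1: ok.
ab: 1b undefined. 1b->0: no, ba/aba meet in 1. 1b->1: no, ba/aba meet in 1. Open state 2: 1b->2.
aba: 2a undefined. 2a->0: ok.
abb: 2b undefined. 2b->0: no, abb/b meet in 0. 2b->1: ok.
All examples now run through 3 states with every (state, symbol) defined. Accept strings end in {1}, Reject strings end in {0,2}; accept={1}.

states=3 start=0 accept={1} delta: 0a->1 0b->0 1a->1 1b->2 2a->0 2b->1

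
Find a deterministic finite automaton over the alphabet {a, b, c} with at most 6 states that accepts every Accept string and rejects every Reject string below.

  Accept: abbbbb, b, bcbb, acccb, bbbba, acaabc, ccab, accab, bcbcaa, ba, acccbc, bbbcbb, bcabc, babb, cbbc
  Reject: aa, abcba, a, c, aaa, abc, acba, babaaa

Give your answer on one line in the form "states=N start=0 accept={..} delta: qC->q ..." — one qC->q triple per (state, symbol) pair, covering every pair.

State merging on the prefix tree: take the shortest (then alphabetical) example prefix whose next move is undefined and point that move at state 0, else 1, else 2, ...; a target is out if some Accept/Reject pair would then sit in one state with the same input left (inseparable). If every existing state is out, open a new one.
a: 0a undefined. 0a->0: ok.
b: 0b undefined. 0b->0: no, abbbbb/aa meet in 0. Open state 1: 0b->1.
c: 0c undefined. 0c->0: no, acaabc/abc meet in 1 with "c" left. 0c->1: no, b/c meet in 1. Open state 2: 0c->2.
ba: 1a undefined. 1a->0: no, ba/aa meet in 0. 1a->1: ok.
bb: 1b undefined. 1b->0: no, bbbba/aa meet in 0. 1b->1: no, abbbbb/babaaa meet in 1. 1b->2: ok.
bc: 1c undefined. 1c->0: no, b/abcba meet in 1. 1c->1: no, b/abc meet in 1. 1c->2: ok.
cb: 2b undefined. 2b->0: no, abbbbb/c meet in 2. 2b->1: no, abbbbb/abcba meet in 1. 2b->2: no, abbbbb/c meet in 2. Open state 3: 2b->3.
cc: 2c undefined. 2c->0: ok.
aca: 2a undefined. 2a->0: no, acaabc/c meet in 2. 2a->1: no, b/babaaa meet in 1. 2a->2: ok.
cbb: 3b undefined. 3b->0: no, bcbb/aa meet in 0. 3b->1: no, abbbbb/c meet in 2. 3b->2: no, bcbb/c meet in 2. 3b->3: no, bbbba/abcba meet in 3 with "a" left. Open state 4: 3b->4.
acba: 3a undefined. 3a->0: ok.
bbbc: 3c undefined. 3c->0: no, acaabc/aa meet in 0. 3c->1: ok.
cbbc: 4c undefined. 4c->0: no, cbbc/aa meet in 0. 4c->1: ok.
bbbba: 4a undefined. 4a->0: no, bbbba/aa meet in 0. 4a->1: ok.
abbbbb: 4b undefined. 4b->0: no, abbbbb/aa meet in 0. 4b->1: ok.
All examples now run through 5 states with every (state, symbol) defined. Accept strings end in {1,3,4}, Reject strings end in {0,2}; accept={1,3,4}.

states=5 start=0 accept={1,3,4} delta: 0a->0 0b->1 0c->2 1a->1 1b->2 1c->2 2a->2 2b->3 2c->0 3a->0 3b->4 3c->1 4a->1 4b->1 4c->1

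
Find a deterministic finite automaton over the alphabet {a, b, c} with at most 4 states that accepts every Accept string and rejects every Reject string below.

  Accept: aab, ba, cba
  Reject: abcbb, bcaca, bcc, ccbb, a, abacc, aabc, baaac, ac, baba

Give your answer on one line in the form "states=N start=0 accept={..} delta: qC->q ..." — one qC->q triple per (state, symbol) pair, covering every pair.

states=2 start=0 accept={1} delta: 0a->0 0b->1 0c->0 1a->1 1b->0 1c->0

Fold the examples into a partial DFA from state 0: repeatedly fix the first undefined (state, symbol) met by the shortest-then-alphabetical prefix, trying targets in increasing order and rejecting any under which an Accept and a Reject string meet in one state with the same remainder; add a state when all current targets are rejected. Accepting states are where Accept strings end.
a: 0a undefined. 0a->0: ok.
b: 0b undefined. 0b->0: no, aab/a meet in 0. Open state 1: 0b->1.
c: 0c undefined. 0c->0: ok.
ba: 1a undefined. 1a->0: no, ba/a meet in 0. 1a->1: ok.
bc: 1c undefined. 1c->0: ok.
bab: 1b undefined. 1b->0: ok.
All examples now run through 2 states with every (state, symbol) defined. Accept strings end in {1}, Reject strings end in {0}; accept={1}.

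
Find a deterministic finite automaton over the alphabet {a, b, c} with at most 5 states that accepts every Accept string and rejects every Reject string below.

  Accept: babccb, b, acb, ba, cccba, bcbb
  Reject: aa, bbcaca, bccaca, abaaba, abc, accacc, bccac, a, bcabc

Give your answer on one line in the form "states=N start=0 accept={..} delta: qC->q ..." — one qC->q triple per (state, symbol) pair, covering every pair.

states=3 start=0 accept={1} delta: 0a->0 0b->1 0c->0 1a->1 1b->0 1c->2 2a->0 2b->0 2c->0

State merging on the prefix tree: take the shortest (then alphabetical) example prefix whose next move is undefined and point that move at state 0, else 1, else 2, ...; a target is out if some Accept/Reject pair would then sit in one state with the same input left (inseparable). If every existing state is out, open a new one.
a: 0a undefined. 0a->0: ok.
b: 0b undefined. 0b->0: no, b/aa meet in 0. Open state 1: 0b->1.
c: 0c undefined. 0c->0: ok.
ba: 1a undefined. 1a->0: no, ba/aa meet in 0. 1a->1: ok.
bb: 1b undefined. 1b->0: ok.
bc: 1c undefined. 1c->0: no, bcbb/aa meet in 0. 1c->1: no, babccb/bccaca meet in 1. Open state 2: 1c->2.
bca: 2a undefined. 2a->0: ok.
bcb: 2b undefined. 2b->0: ok.
bcc: 2c undefined. 2c->0: ok.
All examples now run through 3 states with every (state, symbol) defined. Accept strings end in {1}, Reject strings end in {0,2}; accept={1}.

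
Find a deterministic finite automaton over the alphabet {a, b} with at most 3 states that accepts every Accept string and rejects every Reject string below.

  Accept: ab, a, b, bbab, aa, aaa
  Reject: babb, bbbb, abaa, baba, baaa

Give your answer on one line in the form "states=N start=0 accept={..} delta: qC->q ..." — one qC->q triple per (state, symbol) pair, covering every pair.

Grow the machine one transition at a time. Run the examples from 0; the earliest place one falls off (shortest prefix, ties alphabetical) gets sent to the lowest-numbered state that keeps every Accept/Reject pair distinguishable — a pair clashes when both reach the same state with identical unread suffix — and to a fresh state only if none does.
a: 0a undefined. 0a->0: ok.
b: 0b undefined. 0b->0: no, ab/babb meet in 0. Open state 1: 0b->1.
ba: 1a undefined. 1a->0: no, a/abaa meet in 0. 1a->1: no, ab/abaa meet in 1. Open state 2: 1a->2.
bb: 1b undefined. 1b->0: no, a/bbbb meet in 0. 1b->1: no, ab/bbbb meet in 1. 1b->2: ok.
baa: 2a undefined. 2a->0: no, a/abaa meet in 0. 2a->1: no, ab/abaa meet in 1. 2a->2: ok.
bab: 2b undefined. 2b->0: no, ab/babb meet in 1. 2b->1: ok.
All examples now run through 3 states with every (state, symbol) defined. Accept strings end in {0,1}, Reject strings end in {2}; accept={0,1}.

states=3 start=0 accept={0,1} delta: 0a->0 0b->1 1a->2 1b->2 2a->2 2b->1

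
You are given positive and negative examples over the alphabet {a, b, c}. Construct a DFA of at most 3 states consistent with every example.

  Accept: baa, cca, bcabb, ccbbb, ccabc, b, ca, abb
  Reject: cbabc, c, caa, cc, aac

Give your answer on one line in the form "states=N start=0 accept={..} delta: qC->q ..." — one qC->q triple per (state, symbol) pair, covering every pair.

Fold the examples into a partial DFA from state 0: repeatedly fix the first undefined (state, symbol) met by the shortest-then-alphabetical prefix, trying targets in increasing order and rejecting any under which an Accept and a Reject string meet in one state with the same remainder; add a state when all current targets are rejected. Accepting states are where Accept strings end.
a: 0a undefined. 0a->0: ok.
b: 0b undefined. 0b->0: ok.
c: 0c undefined. 0c->0: no, baa/cbabc meet in 0. Open state 1: 0c->1.
ca: 1a undefined. 1a->0: no, baa/caa meet in 0. 1a->1: no, ca/c meet in 1. Open state 2: 1a->2.
cb: 1b undefined. 1b->0: ok.
cc: 1c undefined. 1c->0: no, baa/cc meet in 0. 1c->1: ok.
caa: 2a undefined. 2a->0: no, baa/caa meet in 0. 2a->1: ok.
bcab: 2b undefined. 2b->0: no, ccabc/cbabc meet in 1. 2b->1: no, ccabc/cbabc meet in 1. 2b->2: ok.
ccabc: 2c undefined. 2c->0: ok.
All examples now run through 3 states with every (state, symbol) defined. Accept strings end in {0,2}, Reject strings end in {1}; accept={0,2}.

states=3 start=0 accept={0,2} delta: 0a->0 0b->0 0c->1 1a->2 1b->0 1c->1 2a->1 2b->2 2c->0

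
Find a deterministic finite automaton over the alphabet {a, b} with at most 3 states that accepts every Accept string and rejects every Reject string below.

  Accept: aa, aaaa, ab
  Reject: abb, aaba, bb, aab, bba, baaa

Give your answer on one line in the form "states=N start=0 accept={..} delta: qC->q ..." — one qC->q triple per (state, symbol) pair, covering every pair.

State merging on the prefix tree: take the shortest (then alphabetical) example prefix whose next move is undefined and point that move at state 0, else 1, else 2, ...; a target is out if some Accept/Reject pair would then sit in one state with the same input left (inseparable). If every existing state is out, open a new one.
a: 0a undefined. 0a->0: no, ab/aab meet in 0 with "b" left. Open state 1: 0a->1.
b: 0b undefined. 0b->0: ok.
aa: 1a undefined. 1a->0: no, aa/bb meet in 0. 1a->1: no, aa/bba meet in 1. Open state 2: 1a->2.
ab: 1b undefined. 1b->0: no, ab/abb meet in 0. 1b->1: no, ab/abb meet in 1. 1b->2: ok.
aaa: 2a undefined. 2a->0: no, aaaa/bba meet in 1. 2a->1: ok.
aab: 2b undefined. 2b->0: ok.
All examples now run through 3 states with every (state, symbol) defined. Accept strings end in {2}, Reject strings end in {0,1}; accept={2}.

states=3 start=0 accept={2} delta: 0a->1 0b->0 1a->2 1b->2 2a->1 2b->0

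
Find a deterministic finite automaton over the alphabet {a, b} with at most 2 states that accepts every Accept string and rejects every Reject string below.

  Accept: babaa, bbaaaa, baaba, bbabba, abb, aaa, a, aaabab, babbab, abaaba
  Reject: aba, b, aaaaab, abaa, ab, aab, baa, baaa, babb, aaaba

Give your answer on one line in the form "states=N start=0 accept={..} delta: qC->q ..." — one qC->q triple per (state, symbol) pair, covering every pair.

states=2 start=0 accept={0} delta: 0a->0 0b->1 1a->1 1b->0

Grow the machine one transition at a time. Run the examples from 0; the earliest place one falls off (shortest prefix, ties alphabetical) gets sent to the lowest-numbered state that keeps every Accept/Reject pair distinguishable — a pair clashes when both reach the same state with identical unread suffix — and to a fresh state only if none does.
a: 0a undefined. 0a->0: ok.
b: 0b undefined. 0b->0: no, babaa/aba meet in 0. Open state 1: 0b->1.
ba: 1a undefined. 1a->0: no, babaa/aba meet in 0. 1a->1: ok.
bb: 1b undefined. 1b->0: ok.
All examples now run through 2 states with every (state, symbol) defined. Accept strings end in {0}, Reject strings end in {1}; accept={0}.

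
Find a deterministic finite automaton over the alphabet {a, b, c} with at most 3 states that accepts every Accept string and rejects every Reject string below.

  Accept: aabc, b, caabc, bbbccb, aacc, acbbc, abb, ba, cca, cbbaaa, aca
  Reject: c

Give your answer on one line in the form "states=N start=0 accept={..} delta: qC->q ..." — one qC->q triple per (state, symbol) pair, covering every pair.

Grow the machine one transition at a time. Run the examples from 0; the earliest place one falls off (shortest prefix, ties alphabetical) gets sent to the lowest-numbered state that keeps every Accept/Reject pair distinguishable — a pair clashes when both reach the same state with identical unread suffix — and to a fresh state only if none does.
a: 0a undefined. 0a->0: ok.
b: 0b undefined. 0b->0: no, aabc/c meet in 0 with "c" left. Open state 1: 0b->1.
c: 0c undefined. 0c->0: no, aacc/c meet in 0. 0c->1: no, b/c meet in 1. Open state 2: 0c->2.
ba: 1a undefined. 1a->0: ok.
bb: 1b undefined. 1b->0: ok.
ca: 2a undefined. 2a->0: ok.
cb: 2b undefined. 2b->0: ok.
cc: 2c undefined. 2c->0: ok.
aabc: 1c undefined. 1c->0: ok.
All examples now run through 3 states with every (state, symbol) defined. Accept strings end in {0,1}, Reject strings end in {2}; accept={0,1}.

states=3 start=0 accept={0,1} delta: 0a->0 0b->1 0c->2 1a->0 1b->0 1c->0 2a->0 2b->0 2c->0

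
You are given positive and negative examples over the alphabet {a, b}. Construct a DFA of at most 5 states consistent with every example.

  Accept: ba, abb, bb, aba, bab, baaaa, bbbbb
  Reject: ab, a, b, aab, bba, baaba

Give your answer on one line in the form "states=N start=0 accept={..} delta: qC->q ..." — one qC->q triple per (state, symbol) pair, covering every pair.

states=4 start=0 accept={2} delta: 0a->0 0b->1 1a->2 1b->2 2a->3 2b->2 3a->1 3b->0

State merging on the prefix tree: take the shortest (then alphabetical) example prefix whose next move is undefined and point that move at state 0, else 1, else 2, ...; a target is out if some Accept/Reject pair would then sit in one state with the same input left (inseparable). If every existing state is out, open a new one.
a: 0a undefined. 0a->0: ok.
b: 0b undefined. 0b->0: no, ba/ab meet in 0. Open state 1: 0b->1.
ba: 1a undefined. 1a->0: no, ba/a meet in 0. 1a->1: no, ba/ab meet in 1. Open state 2: 1a->2.
bb: 1b undefined. 1b->0: no, abb/a meet in 0. 1b->1: no, ba/bba meet in 2. 1b->2: ok.
baa: 2a undefined. 2a->0: no, ba/baaba meet in 2. 2a->1: no, baaaa/ab meet in 1. 2a->2: no, ba/bba meet in 2. Open state 3: 2a->3.
bab: 2b undefined. 2b->0: no, bab/a meet in 0. 2b->1: no, bab/ab meet in 1. 2b->2: ok.
baaa: 3a undefined. 3a->0: no, baaaa/a meet in 0. 3a->1: ok.
baab: 3b undefined. 3b->0: ok.
All examples now run through 4 states with every (state, symbol) defined. Accept strings end in {2}, Reject strings end in {0,1,3}; accept={2}.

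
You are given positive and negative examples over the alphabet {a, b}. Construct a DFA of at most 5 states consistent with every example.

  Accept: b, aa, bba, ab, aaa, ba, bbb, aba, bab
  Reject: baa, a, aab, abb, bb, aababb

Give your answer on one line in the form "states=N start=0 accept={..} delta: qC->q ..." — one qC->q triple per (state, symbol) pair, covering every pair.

State merging on the prefix tree: take the shortest (then alphabetical) example prefix whose next move is undefined and point that move at state 0, else 1, else 2, ...; a target is out if some Accept/Reject pair would then sit in one state with the same input left (inseparable). If every existing state is out, open a new one.
a: 0a undefined. 0a->0: no, b/aab meet in 0 with "b" left. Open state 1: 0a->1.
b: 0b undefined. 0b->0: no, b/bb meet in 0. 0b->1: no, b/a meet in 1. Open state 2: 0b->2.
aa: 1a undefined. 1a->0: no, b/aab meet in 2. 1a->1: no, aa/a meet in 1. 1a->2: ok.
ab: 1b undefined. 1b->0: no, b/abb meet in 2. 1b->1: no, ab/a meet in 1. 1b->2: ok.
ba: 2a undefined. 2a->0: ok.
bb: 2b undefined. 2b->0: no, bba/baa meet in 1. 2b->1: no, b/aababb meet in 2. 2b->2: no, b/aab meet in 2. Open state 3: 2b->3.
bba: 3a undefined. 3a->0: ok.
bbb: 3b undefined. 3b->0: ok.
All examples now run through 4 states with every (state, symbol) defined. Accept strings end in {0,2}, Reject strings end in {1,3}; accept={0,2}.

states=4 start=0 accept={0,2} delta: 0a->1 0b->2 1a->2 1b->2 2a->0 2b->3 3a->0 3b->0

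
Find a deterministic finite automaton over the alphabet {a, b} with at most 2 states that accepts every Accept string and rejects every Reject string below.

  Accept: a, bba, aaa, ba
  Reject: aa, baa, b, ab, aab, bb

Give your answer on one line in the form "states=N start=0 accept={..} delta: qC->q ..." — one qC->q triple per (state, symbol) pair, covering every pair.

Grow the machine one transition at a time. Run the examples from 0; the earliest place one falls off (shortest prefix, ties alphabetical) gets sent to the lowest-numbered state that keeps every Accept/Reject pair distinguishable — a pair clashes when both reach the same state with identical unread suffix — and to a fresh state only if none does.
a: 0a undefined. 0a->0: no, a/aa meet in 0. Open state 1: 0a->1.
b: 0b undefined. 0b->0: ok.
aa: 1a undefined. 1a->0: ok.
ab: 1b undefined. 1b->0: ok.
All examples now run through 2 states with every (state, symbol) defined. Accept strings end in {1}, Reject strings end in {0}; accept={1}.

states=2 start=0 accept={1} delta: 0a->1 0b->0 1a->0 1b->0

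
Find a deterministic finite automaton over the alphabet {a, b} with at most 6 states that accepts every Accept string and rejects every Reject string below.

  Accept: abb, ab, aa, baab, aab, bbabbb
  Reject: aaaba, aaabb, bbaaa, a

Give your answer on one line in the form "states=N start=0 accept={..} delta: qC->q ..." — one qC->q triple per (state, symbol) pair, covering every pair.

State merging on the prefix tree: take the shortest (then alphabetical) example prefix whose next move is undefined and point that move at state 0, else 1, else 2, ...; a target is out if some Accept/Reject pair would then sit in one state with the same input left (inseparable). If every existing state is out, open a new one.
a: 0a undefined. 0a->0: no, abb/aaabb meet in 0 with "bb" left. Open state 1: 0a->1.
b: 0b undefined. 0b->0: ok.
aa: 1a undefined. 1a->0: no, abb/aaabb meet in 1 with "bb" left. 1a->1: no, abb/aaabb meet in 1 with "bb" left. Open state 2: 1a->2.
ab: 1b undefined. 1b->0: ok.
aaa: 2a undefined. 2a->0: no, abb/aaabb meet in 0. 2a->1: no, abb/aaabb meet in 0. 2a->2: no, aa/bbaaa meet in 2. Open state 3: 2a->3.
aab: 2b undefined. 2b->0: ok.
aaab: 3b undefined. 3b->0: no, abb/aaabb meet in 0. 3b->1: no, abb/aaabb meet in 0. 3b->2: no, abb/aaabb meet in 0. 3b->3: ok.
aaaba: 3a undefined. 3a->0: no, abb/aaaba meet in 0. 3a->1: ok.
All examples now run through 4 states with every (state, symbol) defined. Accept strings end in {0,2}, Reject strings end in {1,3}; accept={0,2}.

states=4 start=0 accept={0,2} delta: 0a->1 0b->0 1a->2 1b->0 2a->3 2b->0 3a->1 3b->3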